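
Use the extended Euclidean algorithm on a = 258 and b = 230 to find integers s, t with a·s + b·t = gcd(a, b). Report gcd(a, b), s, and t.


Euclidean algorithm on (258, 230) — divide until remainder is 0:
  258 = 1 · 230 + 28
  230 = 8 · 28 + 6
  28 = 4 · 6 + 4
  6 = 1 · 4 + 2
  4 = 2 · 2 + 0
gcd(258, 230) = 2.
Track Bezout coefficients alongside the remainders: start with r₀ = 258 = a·1 + b·0 (s = 1, t = 0) and r₁ = 230 = a·0 + b·1 (s = 0, t = 1); each new remainder r_{k+1} = r_{k-1} − q_k·r_k inherits s_{k+1} = s_{k-1} − q_k·s_k, t_{k+1} = t_{k-1} − q_k·t_k, so r_k = a·s_k + b·t_k at every step:
  q = 1: r = 28, s = 1 − 1·0 = 1, t = 0 − 1·1 = -1  (check: 258·1 + 230·(-1) = 28)
  q = 8: r = 6, s = 0 − 8·1 = -8, t = 1 − 8·(-1) = 9  (check: 258·(-8) + 230·9 = 6)
  q = 4: r = 4, s = 1 − 4·(-8) = 33, t = -1 − 4·9 = -37  (check: 258·33 + 230·(-37) = 4)
  q = 1: r = 2, s = -8 − 1·33 = -41, t = 9 − 1·(-37) = 46  (check: 258·(-41) + 230·46 = 2)
The row with r = 2 (the gcd) gives the Bezout coefficients s = -41, t = 46.
Result: 258 · (-41) + 230 · (46) = 2.

gcd(258, 230) = 2; s = -41, t = 46 (check: 258·(-41) + 230·46 = 2).


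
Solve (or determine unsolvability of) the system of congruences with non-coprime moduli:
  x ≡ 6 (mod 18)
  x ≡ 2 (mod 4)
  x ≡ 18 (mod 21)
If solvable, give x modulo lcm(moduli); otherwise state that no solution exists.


Moduli 18, 4, 21 are not pairwise coprime, so CRT works modulo lcm(m_i) when all pairwise compatibility conditions hold.
Pairwise compatibility: gcd(m_i, m_j) must divide a_i - a_j for every pair.
Merge one congruence at a time:
  Start: x ≡ 6 (mod 18).
  Combine with x ≡ 2 (mod 4): gcd(18, 4) = 2; 2 - 6 = -4, which IS divisible by 2, so compatible.
    Write x = 6 + 18·t and substitute into x ≡ 2 (mod 4): 18·t ≡ 2 − 6 = -4 (mod 4).
    Divide the congruence (and modulus) by g = 2: 9·t ≡ -2 (mod 2).
    Reduce coefficients mod 2: 1·t ≡ 0 (mod 2).
    So t ≡ 0 (mod 2).
    Then x = 6 + 18·0 = 6, valid modulo lcm(18, 4) = 36: x ≡ 6 (mod 36).
  Combine with x ≡ 18 (mod 21): gcd(36, 21) = 3; 18 - 6 = 12, which IS divisible by 3, so compatible.
    Write x = 6 + 36·t and substitute into x ≡ 18 (mod 21): 36·t ≡ 18 − 6 = 12 (mod 21).
    Divide the congruence (and modulus) by g = 3: 12·t ≡ 4 (mod 7).
    Reduce coefficients mod 7: 5·t ≡ 4 (mod 7).
    The inverse of 5 mod 7 is 3 (since 5·3 = 15 = 2·7 + 1), so t ≡ 3·4 = 12 ≡ 5 (mod 7).
    Then x = 6 + 36·5 = 186, valid modulo lcm(36, 21) = 252: x ≡ 186 (mod 252).
Verify: 186 mod 18 = 6, 186 mod 4 = 2, 186 mod 21 = 18.

x ≡ 186 (mod 252).


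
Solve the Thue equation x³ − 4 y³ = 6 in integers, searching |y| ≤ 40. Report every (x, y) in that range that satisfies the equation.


The equation is x³ - 4y³ = 6. For fixed y, x³ = 4·y³ + 6, so a solution requires the RHS to be a perfect cube.
Strategy: iterate y from -40 to 40, compute RHS = 4·y³ + 6, and check whether it is a (positive or negative) perfect cube.
Check small values of y:
  y = 0: RHS = 6 is not a perfect cube.
  y = 1: RHS = 10 is not a perfect cube.
  y = -1: RHS = 2 is not a perfect cube.
  y = 2: RHS = 38 is not a perfect cube.
  y = -2: RHS = -26 is not a perfect cube.
  y = 3: RHS = 114 is not a perfect cube.
  y = -3: RHS = -102 is not a perfect cube.
Continuing the search up to |y| = 40 finds no solutions either.
No (x, y) in the scanned range satisfies the equation.

No integer solutions with |y| ≤ 40.


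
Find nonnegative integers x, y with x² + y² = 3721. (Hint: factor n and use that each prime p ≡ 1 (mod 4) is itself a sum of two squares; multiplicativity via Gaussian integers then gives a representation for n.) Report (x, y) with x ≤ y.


Step 1: Factor n = 3721 = 61^2.
Step 2: Check the mod-4 condition on each prime factor: 61 ≡ 1 (mod 4), exponent 2.
All primes ≡ 3 (mod 4) appear to even exponent (or don't appear), so by the two-squares theorem n IS expressible as a sum of two squares.
Step 3: Build a representation. Here n = 61 · 61 is a product of primes ≡ 1 (mod 4). Each prime p ≡ 1 (mod 4) is itself a sum of two squares; find a² by testing p − a² for a perfect square:
  61: 61 − 1² = 60, 61 − 2² = 57, 61 − 3² = 52, 61 − 4² = 45, 61 − 5² = 36 = 6² ⇒ 61 = 5² + 6².
  Combine using the Brahmagupta–Fibonacci identity (a² + b²)(c² + d²) = (ac − bd)² + (ad + bc)² = (ac + bd)² + (ad − bc)²:
  61 · 61 = 3721: from (5² + 6²)(5² + 6²), take (5·5 − 6·6, 5·6 + 6·5) = (25 − 36, 30 + 30) = (-11, 60); dropping signs (only squares matter) gives (11, 60); check 11² + 60² = 121 + 3600 = 3721 ✓.
Step 4: Order so x ≤ y and verify: 11² + 60² = 121 + 3600 = 3721 = n. ✓

n = 3721 = 11² + 60² (one valid representation with x ≤ y).


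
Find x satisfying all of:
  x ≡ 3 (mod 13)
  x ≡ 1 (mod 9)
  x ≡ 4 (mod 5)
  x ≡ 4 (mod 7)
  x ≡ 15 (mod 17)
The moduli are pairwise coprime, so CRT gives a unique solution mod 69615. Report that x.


Product of moduli M = 13 · 9 · 5 · 7 · 17 = 69615.
Merge one congruence at a time:
  Start: x ≡ 3 (mod 13).
  Combine with x ≡ 1 (mod 9); new modulus lcm = 117.
    Write x = 3 + 13·t and substitute into x ≡ 1 (mod 9): 13·t ≡ 1 − 3 = -2 (mod 9).
    Reduce coefficients mod 9: 4·t ≡ 7 (mod 9).
    The inverse of 4 mod 9 is 7 (since 4·7 = 28 = 3·9 + 1), so t ≡ 7·7 = 49 ≡ 4 (mod 9).
    Then x = 3 + 13·4 = 55, valid modulo lcm(13, 9) = 117: x ≡ 55 (mod 117).
  Combine with x ≡ 4 (mod 5); new modulus lcm = 585.
    Write x = 55 + 117·t and substitute into x ≡ 4 (mod 5): 117·t ≡ 4 − 55 = -51 (mod 5).
    Reduce coefficients mod 5: 2·t ≡ 4 (mod 5).
    The inverse of 2 mod 5 is 3 (since 2·3 = 6 = 1·5 + 1), so t ≡ 3·4 = 12 ≡ 2 (mod 5).
    Then x = 55 + 117·2 = 289, valid modulo lcm(117, 5) = 585: x ≡ 289 (mod 585).
  Combine with x ≡ 4 (mod 7); new modulus lcm = 4095.
    Write x = 289 + 585·t and substitute into x ≡ 4 (mod 7): 585·t ≡ 4 − 289 = -285 (mod 7).
    Reduce coefficients mod 7: 4·t ≡ 2 (mod 7).
    The inverse of 4 mod 7 is 2 (since 4·2 = 8 = 1·7 + 1), so t ≡ 2·2 = 4 ≡ 4 (mod 7).
    Then x = 289 + 585·4 = 2629, valid modulo lcm(585, 7) = 4095: x ≡ 2629 (mod 4095).
  Combine with x ≡ 15 (mod 17); new modulus lcm = 69615.
    Write x = 2629 + 4095·t and substitute into x ≡ 15 (mod 17): 4095·t ≡ 15 − 2629 = -2614 (mod 17).
    Reduce coefficients mod 17: 15·t ≡ 4 (mod 17).
    The inverse of 15 mod 17 is 8 (since 15·8 = 120 = 7·17 + 1), so t ≡ 8·4 = 32 ≡ 15 (mod 17).
    Then x = 2629 + 4095·15 = 64054, valid modulo lcm(4095, 17) = 69615: x ≡ 64054 (mod 69615).
Verify against each original: 64054 mod 13 = 3, 64054 mod 9 = 1, 64054 mod 5 = 4, 64054 mod 7 = 4, 64054 mod 17 = 15.

x ≡ 64054 (mod 69615).


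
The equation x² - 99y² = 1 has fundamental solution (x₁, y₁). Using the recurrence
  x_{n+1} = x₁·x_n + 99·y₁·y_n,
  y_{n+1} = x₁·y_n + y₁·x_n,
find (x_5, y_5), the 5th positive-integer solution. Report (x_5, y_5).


Step 1: Find the fundamental solution (x₁, y₁) of x² - 99y² = 1.
  Expand √99 as a continued fraction. a₀ = ⌊√99⌋ = 9; iterate m_{k+1} = d_k·a_k − m_k, d_{k+1} = (99 − m_{k+1}²)/d_k, a_{k+1} = ⌊(a₀ + m_{k+1})/d_{k+1}⌋ (starting m₀ = 0, d₀ = 1), with convergents p_k = a_k·p_{k-1} + p_{k-2}, q_k = a_k·q_{k-1} + q_{k-2} (p₋₁ = 1, q₋₁ = 0):
  k = 0: a₀ = 9; p₀/q₀ = 9/1; p₀² − 99·q₀² = 81 − 99 = -18.
  k = 1: m = 9, d = 18, a = ⌊(9 + 9)/18⌋ = 1; p/q = (1·9 + 1)/(1·1 + 0) = 10/1; p² − 99·q² = 100 − 99 = 1.
  The first convergent with p² − 99·q² = 1 gives the fundamental solution (x₁, y₁) = (10, 1).
Step 2: Apply the recurrence (x_{n+1}, y_{n+1}) = (x₁x_n + 99y₁y_n, x₁y_n + y₁x_n) repeatedly.
  From (x_1, y_1) = (10, 1): x_2 = 10·10 + 99·1·1 = 199; y_2 = 10·1 + 1·10 = 20.
  From (x_2, y_2) = (199, 20): x_3 = 10·199 + 99·1·20 = 3970; y_3 = 10·20 + 1·199 = 399.
  From (x_3, y_3) = (3970, 399): x_4 = 10·3970 + 99·1·399 = 79201; y_4 = 10·399 + 1·3970 = 7960.
  From (x_4, y_4) = (79201, 7960): x_5 = 10·79201 + 99·1·7960 = 1580050; y_5 = 10·7960 + 1·79201 = 158801.
Step 3: Verify x_5² - 99·y_5² = 2496558002500 - 2496558002499 = 1 (should be 1). ✓

(x_1, y_1) = (10, 1); (x_5, y_5) = (1580050, 158801).


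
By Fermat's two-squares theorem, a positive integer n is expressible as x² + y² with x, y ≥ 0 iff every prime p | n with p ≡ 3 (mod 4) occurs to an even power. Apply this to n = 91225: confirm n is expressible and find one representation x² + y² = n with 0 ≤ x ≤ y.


Step 1: Factor n = 91225 = 5^2 · 41 · 89.
Step 2: Check the mod-4 condition on each prime factor: 5 ≡ 1 (mod 4), exponent 2; 41 ≡ 1 (mod 4), exponent 1; 89 ≡ 1 (mod 4), exponent 1.
All primes ≡ 3 (mod 4) appear to even exponent (or don't appear), so by the two-squares theorem n IS expressible as a sum of two squares.
Step 3: Build a representation. Group n = k² · m with k = 5 and m = 41 · 89 = 3649 (a product of primes ≡ 1 (mod 4)); a representation of m scales to one of n via (k·x)² + (k·y)² = k²(x² + y²). Each prime p ≡ 1 (mod 4) is itself a sum of two squares; find a² by testing p − a² for a perfect square:
  41: 41 − 1² = 40, 41 − 2² = 37, 41 − 3² = 32, 41 − 4² = 25 = 5² ⇒ 41 = 4² + 5².
  89: 89 − 1² = 88, 89 − 2² = 85, 89 − 3² = 80, 89 − 4² = 73, 89 − 5² = 64 = 8² ⇒ 89 = 5² + 8².
  Combine using the Brahmagupta–Fibonacci identity (a² + b²)(c² + d²) = (ac − bd)² + (ad + bc)² = (ac + bd)² + (ad − bc)²:
  41 · 89 = 3649: from (4² + 5²)(5² + 8²), take (4·5 − 5·8, 4·8 + 5·5) = (20 − 40, 32 + 25) = (-20, 57); dropping signs (only squares matter) gives (20, 57); check 20² + 57² = 400 + 3249 = 3649 ✓.
  Scale by k = 5: (5·20, 5·57) = (100, 285).
Step 4: Order so x ≤ y and verify: 100² + 285² = 10000 + 81225 = 91225 = n. ✓

n = 91225 = 100² + 285² (one valid representation with x ≤ y).


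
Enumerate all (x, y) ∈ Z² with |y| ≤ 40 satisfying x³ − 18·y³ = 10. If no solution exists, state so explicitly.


The equation is x³ - 18y³ = 10. For fixed y, x³ = 18·y³ + 10, so a solution requires the RHS to be a perfect cube.
Strategy: iterate y from -40 to 40, compute RHS = 18·y³ + 10, and check whether it is a (positive or negative) perfect cube.
Check small values of y:
  y = 0: RHS = 10 is not a perfect cube.
  y = 1: RHS = 28 is not a perfect cube.
  y = -1: RHS = -8 = (-2)³ ⇒ x = -2 works.
  y = 2: RHS = 154 is not a perfect cube.
  y = -2: RHS = -134 is not a perfect cube.
  y = 3: RHS = 496 is not a perfect cube.
  y = -3: RHS = -476 is not a perfect cube.
Continuing the search up to |y| = 40 finds no further solutions beyond those listed.
Collected solutions: (-2, -1).

Solutions (with |y| ≤ 40): (-2, -1).


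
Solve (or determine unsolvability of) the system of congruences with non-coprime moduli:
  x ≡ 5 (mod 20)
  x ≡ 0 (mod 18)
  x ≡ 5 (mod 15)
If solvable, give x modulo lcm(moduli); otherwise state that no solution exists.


Moduli 20, 18, 15 are not pairwise coprime, so CRT works modulo lcm(m_i) when all pairwise compatibility conditions hold.
Pairwise compatibility: gcd(m_i, m_j) must divide a_i - a_j for every pair.
Merge one congruence at a time:
  Start: x ≡ 5 (mod 20).
  Combine with x ≡ 0 (mod 18): gcd(20, 18) = 2, and 0 - 5 = -5 is NOT divisible by 2.
    ⇒ system is inconsistent (no integer solution).

No solution (the system is inconsistent).


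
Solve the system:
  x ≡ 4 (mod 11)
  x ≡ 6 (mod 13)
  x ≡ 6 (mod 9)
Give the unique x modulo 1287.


Moduli 11, 13, 9 are pairwise coprime; by CRT there is a unique solution modulo M = 11 · 13 · 9 = 1287.
Solve pairwise, accumulating the modulus:
  Start with x ≡ 4 (mod 11).
  Combine with x ≡ 6 (mod 13): since gcd(11, 13) = 1, we get a unique residue mod 143.
    Write x = 4 + 11·t and substitute into x ≡ 6 (mod 13): 11·t ≡ 6 − 4 = 2 (mod 13).
    The inverse of 11 mod 13 is 6 (since 11·6 = 66 = 5·13 + 1), so t ≡ 6·2 = 12 ≡ 12 (mod 13).
    Then x = 4 + 11·12 = 136, valid modulo lcm(11, 13) = 143: x ≡ 136 (mod 143).
  Combine with x ≡ 6 (mod 9): since gcd(143, 9) = 1, we get a unique residue mod 1287.
    Write x = 136 + 143·t and substitute into x ≡ 6 (mod 9): 143·t ≡ 6 − 136 = -130 (mod 9).
    Reduce coefficients mod 9: 8·t ≡ 5 (mod 9).
    The inverse of 8 mod 9 is 8 (since 8·8 = 64 = 7·9 + 1), so t ≡ 8·5 = 40 ≡ 4 (mod 9).
    Then x = 136 + 143·4 = 708, valid modulo lcm(143, 9) = 1287: x ≡ 708 (mod 1287).
Verify: 708 mod 11 = 4 ✓, 708 mod 13 = 6 ✓, 708 mod 9 = 6 ✓.

x ≡ 708 (mod 1287).


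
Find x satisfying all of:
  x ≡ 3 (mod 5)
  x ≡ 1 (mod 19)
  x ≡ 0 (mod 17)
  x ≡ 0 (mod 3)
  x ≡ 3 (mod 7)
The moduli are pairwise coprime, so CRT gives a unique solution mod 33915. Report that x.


Product of moduli M = 5 · 19 · 17 · 3 · 7 = 33915.
Merge one congruence at a time:
  Start: x ≡ 3 (mod 5).
  Combine with x ≡ 1 (mod 19); new modulus lcm = 95.
    Write x = 3 + 5·t and substitute into x ≡ 1 (mod 19): 5·t ≡ 1 − 3 = -2 (mod 19).
    Reduce coefficients mod 19: 5·t ≡ 17 (mod 19).
    The inverse of 5 mod 19 is 4 (since 5·4 = 20 = 1·19 + 1), so t ≡ 4·17 = 68 ≡ 11 (mod 19).
    Then x = 3 + 5·11 = 58, valid modulo lcm(5, 19) = 95: x ≡ 58 (mod 95).
  Combine with x ≡ 0 (mod 17); new modulus lcm = 1615.
    Write x = 58 + 95·t and substitute into x ≡ 0 (mod 17): 95·t ≡ 0 − 58 = -58 (mod 17).
    Reduce coefficients mod 17: 10·t ≡ 10 (mod 17).
    The inverse of 10 mod 17 is 12 (since 10·12 = 120 = 7·17 + 1), so t ≡ 12·10 = 120 ≡ 1 (mod 17).
    Then x = 58 + 95·1 = 153, valid modulo lcm(95, 17) = 1615: x ≡ 153 (mod 1615).
  Combine with x ≡ 0 (mod 3); new modulus lcm = 4845.
    Write x = 153 + 1615·t and substitute into x ≡ 0 (mod 3): 1615·t ≡ 0 − 153 = -153 (mod 3).
    Reduce coefficients mod 3: 1·t ≡ 0 (mod 3).
    So t ≡ 0 (mod 3).
    Then x = 153 + 1615·0 = 153, valid modulo lcm(1615, 3) = 4845: x ≡ 153 (mod 4845).
  Combine with x ≡ 3 (mod 7); new modulus lcm = 33915.
    Write x = 153 + 4845·t and substitute into x ≡ 3 (mod 7): 4845·t ≡ 3 − 153 = -150 (mod 7).
    Reduce coefficients mod 7: 1·t ≡ 4 (mod 7).
    So t ≡ 4 (mod 7).
    Then x = 153 + 4845·4 = 19533, valid modulo lcm(4845, 7) = 33915: x ≡ 19533 (mod 33915).
Verify against each original: 19533 mod 5 = 3, 19533 mod 19 = 1, 19533 mod 17 = 0, 19533 mod 3 = 0, 19533 mod 7 = 3.

x ≡ 19533 (mod 33915).


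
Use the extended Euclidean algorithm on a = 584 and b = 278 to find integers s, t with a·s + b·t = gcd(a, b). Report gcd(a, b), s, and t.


Euclidean algorithm on (584, 278) — divide until remainder is 0:
  584 = 2 · 278 + 28
  278 = 9 · 28 + 26
  28 = 1 · 26 + 2
  26 = 13 · 2 + 0
gcd(584, 278) = 2.
Track Bezout coefficients alongside the remainders: start with r₀ = 584 = a·1 + b·0 (s = 1, t = 0) and r₁ = 278 = a·0 + b·1 (s = 0, t = 1); each new remainder r_{k+1} = r_{k-1} − q_k·r_k inherits s_{k+1} = s_{k-1} − q_k·s_k, t_{k+1} = t_{k-1} − q_k·t_k, so r_k = a·s_k + b·t_k at every step:
  q = 2: r = 28, s = 1 − 2·0 = 1, t = 0 − 2·1 = -2  (check: 584·1 + 278·(-2) = 28)
  q = 9: r = 26, s = 0 − 9·1 = -9, t = 1 − 9·(-2) = 19  (check: 584·(-9) + 278·19 = 26)
  q = 1: r = 2, s = 1 − 1·(-9) = 10, t = -2 − 1·19 = -21  (check: 584·10 + 278·(-21) = 2)
The row with r = 2 (the gcd) gives the Bezout coefficients s = 10, t = -21.
Result: 584 · (10) + 278 · (-21) = 2.

gcd(584, 278) = 2; s = 10, t = -21 (check: 584·10 + 278·(-21) = 2).


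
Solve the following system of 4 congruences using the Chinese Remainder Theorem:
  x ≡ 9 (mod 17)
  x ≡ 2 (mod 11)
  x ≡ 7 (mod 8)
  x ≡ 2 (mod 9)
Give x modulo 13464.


Product of moduli M = 17 · 11 · 8 · 9 = 13464.
Merge one congruence at a time:
  Start: x ≡ 9 (mod 17).
  Combine with x ≡ 2 (mod 11); new modulus lcm = 187.
    Write x = 9 + 17·t and substitute into x ≡ 2 (mod 11): 17·t ≡ 2 − 9 = -7 (mod 11).
    Reduce coefficients mod 11: 6·t ≡ 4 (mod 11).
    The inverse of 6 mod 11 is 2 (since 6·2 = 12 = 1·11 + 1), so t ≡ 2·4 = 8 ≡ 8 (mod 11).
    Then x = 9 + 17·8 = 145, valid modulo lcm(17, 11) = 187: x ≡ 145 (mod 187).
  Combine with x ≡ 7 (mod 8); new modulus lcm = 1496.
    Write x = 145 + 187·t and substitute into x ≡ 7 (mod 8): 187·t ≡ 7 − 145 = -138 (mod 8).
    Reduce coefficients mod 8: 3·t ≡ 6 (mod 8).
    The inverse of 3 mod 8 is 3 (since 3·3 = 9 = 1·8 + 1), so t ≡ 3·6 = 18 ≡ 2 (mod 8).
    Then x = 145 + 187·2 = 519, valid modulo lcm(187, 8) = 1496: x ≡ 519 (mod 1496).
  Combine with x ≡ 2 (mod 9); new modulus lcm = 13464.
    Write x = 519 + 1496·t and substitute into x ≡ 2 (mod 9): 1496·t ≡ 2 − 519 = -517 (mod 9).
    Reduce coefficients mod 9: 2·t ≡ 5 (mod 9).
    The inverse of 2 mod 9 is 5 (since 2·5 = 10 = 1·9 + 1), so t ≡ 5·5 = 25 ≡ 7 (mod 9).
    Then x = 519 + 1496·7 = 10991, valid modulo lcm(1496, 9) = 13464: x ≡ 10991 (mod 13464).
Verify against each original: 10991 mod 17 = 9, 10991 mod 11 = 2, 10991 mod 8 = 7, 10991 mod 9 = 2.

x ≡ 10991 (mod 13464).


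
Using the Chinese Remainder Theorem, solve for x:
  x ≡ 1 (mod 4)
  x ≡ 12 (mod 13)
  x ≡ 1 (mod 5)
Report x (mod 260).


Moduli 4, 13, 5 are pairwise coprime; by CRT there is a unique solution modulo M = 4 · 13 · 5 = 260.
Solve pairwise, accumulating the modulus:
  Start with x ≡ 1 (mod 4).
  Combine with x ≡ 12 (mod 13): since gcd(4, 13) = 1, we get a unique residue mod 52.
    Write x = 1 + 4·t and substitute into x ≡ 12 (mod 13): 4·t ≡ 12 − 1 = 11 (mod 13).
    The inverse of 4 mod 13 is 10 (since 4·10 = 40 = 3·13 + 1), so t ≡ 10·11 = 110 ≡ 6 (mod 13).
    Then x = 1 + 4·6 = 25, valid modulo lcm(4, 13) = 52: x ≡ 25 (mod 52).
  Combine with x ≡ 1 (mod 5): since gcd(52, 5) = 1, we get a unique residue mod 260.
    Write x = 25 + 52·t and substitute into x ≡ 1 (mod 5): 52·t ≡ 1 − 25 = -24 (mod 5).
    Reduce coefficients mod 5: 2·t ≡ 1 (mod 5).
    The inverse of 2 mod 5 is 3 (since 2·3 = 6 = 1·5 + 1), so t ≡ 3·1 = 3 ≡ 3 (mod 5).
    Then x = 25 + 52·3 = 181, valid modulo lcm(52, 5) = 260: x ≡ 181 (mod 260).
Verify: 181 mod 4 = 1 ✓, 181 mod 13 = 12 ✓, 181 mod 5 = 1 ✓.

x ≡ 181 (mod 260).


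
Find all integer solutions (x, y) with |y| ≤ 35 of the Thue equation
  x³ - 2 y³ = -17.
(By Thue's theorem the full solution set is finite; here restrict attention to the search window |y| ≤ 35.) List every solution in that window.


The equation is x³ - 2y³ = -17. For fixed y, x³ = 2·y³ − 17, so a solution requires the RHS to be a perfect cube.
Strategy: iterate y from -35 to 35, compute RHS = 2·y³ − 17, and check whether it is a (positive or negative) perfect cube.
Check small values of y:
  y = 0: RHS = -17 is not a perfect cube.
  y = 1: RHS = -15 is not a perfect cube.
  y = -1: RHS = -19 is not a perfect cube.
  y = 2: RHS = -1 = (-1)³ ⇒ x = -1 works.
  y = -2: RHS = -33 is not a perfect cube.
  y = 3: RHS = 37 is not a perfect cube.
  y = -3: RHS = -71 is not a perfect cube.
Continuing the search up to |y| = 35 finds no further solutions beyond those listed.
Collected solutions: (-1, 2).

Solutions (with |y| ≤ 35): (-1, 2).


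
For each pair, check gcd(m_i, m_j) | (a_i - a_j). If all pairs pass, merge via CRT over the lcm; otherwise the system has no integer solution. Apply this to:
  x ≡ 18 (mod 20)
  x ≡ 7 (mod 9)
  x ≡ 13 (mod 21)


Moduli 20, 9, 21 are not pairwise coprime, so CRT works modulo lcm(m_i) when all pairwise compatibility conditions hold.
Pairwise compatibility: gcd(m_i, m_j) must divide a_i - a_j for every pair.
Merge one congruence at a time:
  Start: x ≡ 18 (mod 20).
  Combine with x ≡ 7 (mod 9): gcd(20, 9) = 1; 7 - 18 = -11, which IS divisible by 1, so compatible.
    Write x = 18 + 20·t and substitute into x ≡ 7 (mod 9): 20·t ≡ 7 − 18 = -11 (mod 9).
    Reduce coefficients mod 9: 2·t ≡ 7 (mod 9).
    The inverse of 2 mod 9 is 5 (since 2·5 = 10 = 1·9 + 1), so t ≡ 5·7 = 35 ≡ 8 (mod 9).
    Then x = 18 + 20·8 = 178, valid modulo lcm(20, 9) = 180: x ≡ 178 (mod 180).
  Combine with x ≡ 13 (mod 21): gcd(180, 21) = 3; 13 - 178 = -165, which IS divisible by 3, so compatible.
    Write x = 178 + 180·t and substitute into x ≡ 13 (mod 21): 180·t ≡ 13 − 178 = -165 (mod 21).
    Divide the congruence (and modulus) by g = 3: 60·t ≡ -55 (mod 7).
    Reduce coefficients mod 7: 4·t ≡ 1 (mod 7).
    The inverse of 4 mod 7 is 2 (since 4·2 = 8 = 1·7 + 1), so t ≡ 2·1 = 2 ≡ 2 (mod 7).
    Then x = 178 + 180·2 = 538, valid modulo lcm(180, 21) = 1260: x ≡ 538 (mod 1260).
Verify: 538 mod 20 = 18, 538 mod 9 = 7, 538 mod 21 = 13.

x ≡ 538 (mod 1260).


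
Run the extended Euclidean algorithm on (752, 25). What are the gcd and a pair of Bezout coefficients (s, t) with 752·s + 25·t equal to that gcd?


Euclidean algorithm on (752, 25) — divide until remainder is 0:
  752 = 30 · 25 + 2
  25 = 12 · 2 + 1
  2 = 2 · 1 + 0
gcd(752, 25) = 1.
Track Bezout coefficients alongside the remainders: start with r₀ = 752 = a·1 + b·0 (s = 1, t = 0) and r₁ = 25 = a·0 + b·1 (s = 0, t = 1); each new remainder r_{k+1} = r_{k-1} − q_k·r_k inherits s_{k+1} = s_{k-1} − q_k·s_k, t_{k+1} = t_{k-1} − q_k·t_k, so r_k = a·s_k + b·t_k at every step:
  q = 30: r = 2, s = 1 − 30·0 = 1, t = 0 − 30·1 = -30  (check: 752·1 + 25·(-30) = 2)
  q = 12: r = 1, s = 0 − 12·1 = -12, t = 1 − 12·(-30) = 361  (check: 752·(-12) + 25·361 = 1)
The row with r = 1 (the gcd) gives the Bezout coefficients s = -12, t = 361.
Result: 752 · (-12) + 25 · (361) = 1.

gcd(752, 25) = 1; s = -12, t = 361 (check: 752·(-12) + 25·361 = 1).


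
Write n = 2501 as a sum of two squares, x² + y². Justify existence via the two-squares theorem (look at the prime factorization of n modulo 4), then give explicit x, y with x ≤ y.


Step 1: Factor n = 2501 = 41 · 61.
Step 2: Check the mod-4 condition on each prime factor: 41 ≡ 1 (mod 4), exponent 1; 61 ≡ 1 (mod 4), exponent 1.
All primes ≡ 3 (mod 4) appear to even exponent (or don't appear), so by the two-squares theorem n IS expressible as a sum of two squares.
Step 3: Build a representation. Here n = 41 · 61 is a product of primes ≡ 1 (mod 4). Each prime p ≡ 1 (mod 4) is itself a sum of two squares; find a² by testing p − a² for a perfect square:
  41: 41 − 1² = 40, 41 − 2² = 37, 41 − 3² = 32, 41 − 4² = 25 = 5² ⇒ 41 = 4² + 5².
  61: 61 − 1² = 60, 61 − 2² = 57, 61 − 3² = 52, 61 − 4² = 45, 61 − 5² = 36 = 6² ⇒ 61 = 5² + 6².
  Combine using the Brahmagupta–Fibonacci identity (a² + b²)(c² + d²) = (ac − bd)² + (ad + bc)² = (ac + bd)² + (ad − bc)²:
  41 · 61 = 2501: from (4² + 5²)(5² + 6²), take (4·5 − 5·6, 4·6 + 5·5) = (20 − 30, 24 + 25) = (-10, 49); dropping signs (only squares matter) gives (10, 49); check 10² + 49² = 100 + 2401 = 2501 ✓.
Step 4: Order so x ≤ y and verify: 10² + 49² = 100 + 2401 = 2501 = n. ✓

n = 2501 = 10² + 49² (one valid representation with x ≤ y).


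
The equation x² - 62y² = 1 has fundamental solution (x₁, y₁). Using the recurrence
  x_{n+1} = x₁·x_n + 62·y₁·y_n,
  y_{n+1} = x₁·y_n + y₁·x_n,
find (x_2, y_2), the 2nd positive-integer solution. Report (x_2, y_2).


Step 1: Find the fundamental solution (x₁, y₁) of x² - 62y² = 1.
  Expand √62 as a continued fraction. a₀ = ⌊√62⌋ = 7; iterate m_{k+1} = d_k·a_k − m_k, d_{k+1} = (62 − m_{k+1}²)/d_k, a_{k+1} = ⌊(a₀ + m_{k+1})/d_{k+1}⌋ (starting m₀ = 0, d₀ = 1), with convergents p_k = a_k·p_{k-1} + p_{k-2}, q_k = a_k·q_{k-1} + q_{k-2} (p₋₁ = 1, q₋₁ = 0):
  k = 0: a₀ = 7; p₀/q₀ = 7/1; p₀² − 62·q₀² = 49 − 62 = -13.
  k = 1: m = 7, d = 13, a = ⌊(7 + 7)/13⌋ = 1; p/q = (1·7 + 1)/(1·1 + 0) = 8/1; p² − 62·q² = 64 − 62 = 2.
  k = 2: m = 6, d = 2, a = ⌊(7 + 6)/2⌋ = 6; p/q = (6·8 + 7)/(6·1 + 1) = 55/7; p² − 62·q² = 3025 − 3038 = -13.
  k = 3: m = 6, d = 13, a = ⌊(7 + 6)/13⌋ = 1; p/q = (1·55 + 8)/(1·7 + 1) = 63/8; p² − 62·q² = 3969 − 3968 = 1.
  The first convergent with p² − 62·q² = 1 gives the fundamental solution (x₁, y₁) = (63, 8).
Step 2: Apply the recurrence (x_{n+1}, y_{n+1}) = (x₁x_n + 62y₁y_n, x₁y_n + y₁x_n) repeatedly.
  From (x_1, y_1) = (63, 8): x_2 = 63·63 + 62·8·8 = 7937; y_2 = 63·8 + 8·63 = 1008.
Step 3: Verify x_2² - 62·y_2² = 62995969 - 62995968 = 1 (should be 1). ✓

(x_1, y_1) = (63, 8); (x_2, y_2) = (7937, 1008).


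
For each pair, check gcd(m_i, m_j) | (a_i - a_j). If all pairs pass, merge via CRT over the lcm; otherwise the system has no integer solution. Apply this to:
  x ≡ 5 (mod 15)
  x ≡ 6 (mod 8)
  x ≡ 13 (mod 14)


Moduli 15, 8, 14 are not pairwise coprime, so CRT works modulo lcm(m_i) when all pairwise compatibility conditions hold.
Pairwise compatibility: gcd(m_i, m_j) must divide a_i - a_j for every pair.
Merge one congruence at a time:
  Start: x ≡ 5 (mod 15).
  Combine with x ≡ 6 (mod 8): gcd(15, 8) = 1; 6 - 5 = 1, which IS divisible by 1, so compatible.
    Write x = 5 + 15·t and substitute into x ≡ 6 (mod 8): 15·t ≡ 6 − 5 = 1 (mod 8).
    Reduce coefficients mod 8: 7·t ≡ 1 (mod 8).
    The inverse of 7 mod 8 is 7 (since 7·7 = 49 = 6·8 + 1), so t ≡ 7·1 = 7 ≡ 7 (mod 8).
    Then x = 5 + 15·7 = 110, valid modulo lcm(15, 8) = 120: x ≡ 110 (mod 120).
  Combine with x ≡ 13 (mod 14): gcd(120, 14) = 2, and 13 - 110 = -97 is NOT divisible by 2.
    ⇒ system is inconsistent (no integer solution).

No solution (the system is inconsistent).


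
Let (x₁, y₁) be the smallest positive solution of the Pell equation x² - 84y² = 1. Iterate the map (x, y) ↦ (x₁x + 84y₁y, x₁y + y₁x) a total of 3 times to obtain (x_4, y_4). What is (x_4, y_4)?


Step 1: Find the fundamental solution (x₁, y₁) of x² - 84y² = 1.
  Expand √84 as a continued fraction. a₀ = ⌊√84⌋ = 9; iterate m_{k+1} = d_k·a_k − m_k, d_{k+1} = (84 − m_{k+1}²)/d_k, a_{k+1} = ⌊(a₀ + m_{k+1})/d_{k+1}⌋ (starting m₀ = 0, d₀ = 1), with convergents p_k = a_k·p_{k-1} + p_{k-2}, q_k = a_k·q_{k-1} + q_{k-2} (p₋₁ = 1, q₋₁ = 0):
  k = 0: a₀ = 9; p₀/q₀ = 9/1; p₀² − 84·q₀² = 81 − 84 = -3.
  k = 1: m = 9, d = 3, a = ⌊(9 + 9)/3⌋ = 6; p/q = (6·9 + 1)/(6·1 + 0) = 55/6; p² − 84·q² = 3025 − 3024 = 1.
  The first convergent with p² − 84·q² = 1 gives the fundamental solution (x₁, y₁) = (55, 6).
Step 2: Apply the recurrence (x_{n+1}, y_{n+1}) = (x₁x_n + 84y₁y_n, x₁y_n + y₁x_n) repeatedly.
  From (x_1, y_1) = (55, 6): x_2 = 55·55 + 84·6·6 = 6049; y_2 = 55·6 + 6·55 = 660.
  From (x_2, y_2) = (6049, 660): x_3 = 55·6049 + 84·6·660 = 665335; y_3 = 55·660 + 6·6049 = 72594.
  From (x_3, y_3) = (665335, 72594): x_4 = 55·665335 + 84·6·72594 = 73180801; y_4 = 55·72594 + 6·665335 = 7984680.
Step 3: Verify x_4² - 84·y_4² = 5355429635001601 - 5355429635001600 = 1 (should be 1). ✓

(x_1, y_1) = (55, 6); (x_4, y_4) = (73180801, 7984680).


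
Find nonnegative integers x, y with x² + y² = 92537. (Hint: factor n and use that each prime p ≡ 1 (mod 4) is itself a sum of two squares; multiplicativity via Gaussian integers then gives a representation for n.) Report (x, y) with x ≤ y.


Step 1: Factor n = 92537 = 37 · 41 · 61.
Step 2: Check the mod-4 condition on each prime factor: 37 ≡ 1 (mod 4), exponent 1; 41 ≡ 1 (mod 4), exponent 1; 61 ≡ 1 (mod 4), exponent 1.
All primes ≡ 3 (mod 4) appear to even exponent (or don't appear), so by the two-squares theorem n IS expressible as a sum of two squares.
Step 3: Build a representation. Here n = 37 · 41 · 61 is a product of primes ≡ 1 (mod 4). Each prime p ≡ 1 (mod 4) is itself a sum of two squares; find a² by testing p − a² for a perfect square:
  37: 37 − 1² = 36 = 6² ⇒ 37 = 1² + 6².
  41: 41 − 1² = 40, 41 − 2² = 37, 41 − 3² = 32, 41 − 4² = 25 = 5² ⇒ 41 = 4² + 5².
  61: 61 − 1² = 60, 61 − 2² = 57, 61 − 3² = 52, 61 − 4² = 45, 61 − 5² = 36 = 6² ⇒ 61 = 5² + 6².
  Combine using the Brahmagupta–Fibonacci identity (a² + b²)(c² + d²) = (ac − bd)² + (ad + bc)² = (ac + bd)² + (ad − bc)²:
  37 · 41 = 1517: from (1² + 6²)(4² + 5²), take (1·4 − 6·5, 1·5 + 6·4) = (4 − 30, 5 + 24) = (-26, 29); dropping signs (only squares matter) gives (26, 29); check 26² + 29² = 676 + 841 = 1517 ✓.
  1517 · 61 = 92537: from (26² + 29²)(5² + 6²), take (26·5 − 29·6, 26·6 + 29·5) = (130 − 174, 156 + 145) = (-44, 301); dropping signs (only squares matter) gives (44, 301); check 44² + 301² = 1936 + 90601 = 92537 ✓.
Step 4: Order so x ≤ y and verify: 44² + 301² = 1936 + 90601 = 92537 = n. ✓

n = 92537 = 44² + 301² (one valid representation with x ≤ y).


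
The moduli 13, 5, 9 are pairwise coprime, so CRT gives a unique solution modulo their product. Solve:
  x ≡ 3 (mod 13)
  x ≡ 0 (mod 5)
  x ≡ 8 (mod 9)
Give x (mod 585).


Moduli 13, 5, 9 are pairwise coprime; by CRT there is a unique solution modulo M = 13 · 5 · 9 = 585.
Solve pairwise, accumulating the modulus:
  Start with x ≡ 3 (mod 13).
  Combine with x ≡ 0 (mod 5): since gcd(13, 5) = 1, we get a unique residue mod 65.
    Write x = 3 + 13·t and substitute into x ≡ 0 (mod 5): 13·t ≡ 0 − 3 = -3 (mod 5).
    Reduce coefficients mod 5: 3·t ≡ 2 (mod 5).
    The inverse of 3 mod 5 is 2 (since 3·2 = 6 = 1·5 + 1), so t ≡ 2·2 = 4 ≡ 4 (mod 5).
    Then x = 3 + 13·4 = 55, valid modulo lcm(13, 5) = 65: x ≡ 55 (mod 65).
  Combine with x ≡ 8 (mod 9): since gcd(65, 9) = 1, we get a unique residue mod 585.
    Write x = 55 + 65·t and substitute into x ≡ 8 (mod 9): 65·t ≡ 8 − 55 = -47 (mod 9).
    Reduce coefficients mod 9: 2·t ≡ 7 (mod 9).
    The inverse of 2 mod 9 is 5 (since 2·5 = 10 = 1·9 + 1), so t ≡ 5·7 = 35 ≡ 8 (mod 9).
    Then x = 55 + 65·8 = 575, valid modulo lcm(65, 9) = 585: x ≡ 575 (mod 585).
Verify: 575 mod 13 = 3 ✓, 575 mod 5 = 0 ✓, 575 mod 9 = 8 ✓.

x ≡ 575 (mod 585).


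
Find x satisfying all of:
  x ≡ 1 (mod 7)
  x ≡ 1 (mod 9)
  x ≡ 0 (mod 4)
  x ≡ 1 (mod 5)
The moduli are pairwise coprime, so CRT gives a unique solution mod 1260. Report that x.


Product of moduli M = 7 · 9 · 4 · 5 = 1260.
Merge one congruence at a time:
  Start: x ≡ 1 (mod 7).
  Combine with x ≡ 1 (mod 9); new modulus lcm = 63.
    Write x = 1 + 7·t and substitute into x ≡ 1 (mod 9): 7·t ≡ 1 − 1 = 0 (mod 9).
    The inverse of 7 mod 9 is 4 (since 7·4 = 28 = 3·9 + 1), so t ≡ 4·0 = 0 ≡ 0 (mod 9).
    Then x = 1 + 7·0 = 1, valid modulo lcm(7, 9) = 63: x ≡ 1 (mod 63).
  Combine with x ≡ 0 (mod 4); new modulus lcm = 252.
    Write x = 1 + 63·t and substitute into x ≡ 0 (mod 4): 63·t ≡ 0 − 1 = -1 (mod 4).
    Reduce coefficients mod 4: 3·t ≡ 3 (mod 4).
    The inverse of 3 mod 4 is 3 (since 3·3 = 9 = 2·4 + 1), so t ≡ 3·3 = 9 ≡ 1 (mod 4).
    Then x = 1 + 63·1 = 64, valid modulo lcm(63, 4) = 252: x ≡ 64 (mod 252).
  Combine with x ≡ 1 (mod 5); new modulus lcm = 1260.
    Write x = 64 + 252·t and substitute into x ≡ 1 (mod 5): 252·t ≡ 1 − 64 = -63 (mod 5).
    Reduce coefficients mod 5: 2·t ≡ 2 (mod 5).
    The inverse of 2 mod 5 is 3 (since 2·3 = 6 = 1·5 + 1), so t ≡ 3·2 = 6 ≡ 1 (mod 5).
    Then x = 64 + 252·1 = 316, valid modulo lcm(252, 5) = 1260: x ≡ 316 (mod 1260).
Verify against each original: 316 mod 7 = 1, 316 mod 9 = 1, 316 mod 4 = 0, 316 mod 5 = 1.

x ≡ 316 (mod 1260).


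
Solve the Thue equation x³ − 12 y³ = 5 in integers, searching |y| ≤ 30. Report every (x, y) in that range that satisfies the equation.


The equation is x³ - 12y³ = 5. For fixed y, x³ = 12·y³ + 5, so a solution requires the RHS to be a perfect cube.
Strategy: iterate y from -30 to 30, compute RHS = 12·y³ + 5, and check whether it is a (positive or negative) perfect cube.
Check small values of y:
  y = 0: RHS = 5 is not a perfect cube.
  y = 1: RHS = 17 is not a perfect cube.
  y = -1: RHS = -7 is not a perfect cube.
  y = 2: RHS = 101 is not a perfect cube.
  y = -2: RHS = -91 is not a perfect cube.
  y = 3: RHS = 329 is not a perfect cube.
  y = -3: RHS = -319 is not a perfect cube.
Continuing the search up to |y| = 30 finds no solutions either.
No (x, y) in the scanned range satisfies the equation.

No integer solutions with |y| ≤ 30.


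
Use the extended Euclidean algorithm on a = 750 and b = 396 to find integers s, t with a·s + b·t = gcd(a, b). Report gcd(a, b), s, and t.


Euclidean algorithm on (750, 396) — divide until remainder is 0:
  750 = 1 · 396 + 354
  396 = 1 · 354 + 42
  354 = 8 · 42 + 18
  42 = 2 · 18 + 6
  18 = 3 · 6 + 0
gcd(750, 396) = 6.
Track Bezout coefficients alongside the remainders: start with r₀ = 750 = a·1 + b·0 (s = 1, t = 0) and r₁ = 396 = a·0 + b·1 (s = 0, t = 1); each new remainder r_{k+1} = r_{k-1} − q_k·r_k inherits s_{k+1} = s_{k-1} − q_k·s_k, t_{k+1} = t_{k-1} − q_k·t_k, so r_k = a·s_k + b·t_k at every step:
  q = 1: r = 354, s = 1 − 1·0 = 1, t = 0 − 1·1 = -1  (check: 750·1 + 396·(-1) = 354)
  q = 1: r = 42, s = 0 − 1·1 = -1, t = 1 − 1·(-1) = 2  (check: 750·(-1) + 396·2 = 42)
  q = 8: r = 18, s = 1 − 8·(-1) = 9, t = -1 − 8·2 = -17  (check: 750·9 + 396·(-17) = 18)
  q = 2: r = 6, s = -1 − 2·9 = -19, t = 2 − 2·(-17) = 36  (check: 750·(-19) + 396·36 = 6)
The row with r = 6 (the gcd) gives the Bezout coefficients s = -19, t = 36.
Result: 750 · (-19) + 396 · (36) = 6.

gcd(750, 396) = 6; s = -19, t = 36 (check: 750·(-19) + 396·36 = 6).


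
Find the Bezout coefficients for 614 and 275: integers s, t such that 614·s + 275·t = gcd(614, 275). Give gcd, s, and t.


Euclidean algorithm on (614, 275) — divide until remainder is 0:
  614 = 2 · 275 + 64
  275 = 4 · 64 + 19
  64 = 3 · 19 + 7
  19 = 2 · 7 + 5
  7 = 1 · 5 + 2
  5 = 2 · 2 + 1
  2 = 2 · 1 + 0
gcd(614, 275) = 1.
Track Bezout coefficients alongside the remainders: start with r₀ = 614 = a·1 + b·0 (s = 1, t = 0) and r₁ = 275 = a·0 + b·1 (s = 0, t = 1); each new remainder r_{k+1} = r_{k-1} − q_k·r_k inherits s_{k+1} = s_{k-1} − q_k·s_k, t_{k+1} = t_{k-1} − q_k·t_k, so r_k = a·s_k + b·t_k at every step:
  q = 2: r = 64, s = 1 − 2·0 = 1, t = 0 − 2·1 = -2  (check: 614·1 + 275·(-2) = 64)
  q = 4: r = 19, s = 0 − 4·1 = -4, t = 1 − 4·(-2) = 9  (check: 614·(-4) + 275·9 = 19)
  q = 3: r = 7, s = 1 − 3·(-4) = 13, t = -2 − 3·9 = -29  (check: 614·13 + 275·(-29) = 7)
  q = 2: r = 5, s = -4 − 2·13 = -30, t = 9 − 2·(-29) = 67  (check: 614·(-30) + 275·67 = 5)
  q = 1: r = 2, s = 13 − 1·(-30) = 43, t = -29 − 1·67 = -96  (check: 614·43 + 275·(-96) = 2)
  q = 2: r = 1, s = -30 − 2·43 = -116, t = 67 − 2·(-96) = 259  (check: 614·(-116) + 275·259 = 1)
The row with r = 1 (the gcd) gives the Bezout coefficients s = -116, t = 259.
Result: 614 · (-116) + 275 · (259) = 1.

gcd(614, 275) = 1; s = -116, t = 259 (check: 614·(-116) + 275·259 = 1).


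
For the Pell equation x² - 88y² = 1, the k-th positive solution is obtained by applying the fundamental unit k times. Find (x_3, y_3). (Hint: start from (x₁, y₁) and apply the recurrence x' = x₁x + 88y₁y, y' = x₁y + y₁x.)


Step 1: Find the fundamental solution (x₁, y₁) of x² - 88y² = 1.
  Expand √88 as a continued fraction. a₀ = ⌊√88⌋ = 9; iterate m_{k+1} = d_k·a_k − m_k, d_{k+1} = (88 − m_{k+1}²)/d_k, a_{k+1} = ⌊(a₀ + m_{k+1})/d_{k+1}⌋ (starting m₀ = 0, d₀ = 1), with convergents p_k = a_k·p_{k-1} + p_{k-2}, q_k = a_k·q_{k-1} + q_{k-2} (p₋₁ = 1, q₋₁ = 0):
  k = 0: a₀ = 9; p₀/q₀ = 9/1; p₀² − 88·q₀² = 81 − 88 = -7.
  k = 1: m = 9, d = 7, a = ⌊(9 + 9)/7⌋ = 2; p/q = (2·9 + 1)/(2·1 + 0) = 19/2; p² − 88·q² = 361 − 352 = 9.
  k = 2: m = 5, d = 9, a = ⌊(9 + 5)/9⌋ = 1; p/q = (1·19 + 9)/(1·2 + 1) = 28/3; p² − 88·q² = 784 − 792 = -8.
  k = 3: m = 4, d = 8, a = ⌊(9 + 4)/8⌋ = 1; p/q = (1·28 + 19)/(1·3 + 2) = 47/5; p² − 88·q² = 2209 − 2200 = 9.
  k = 4: m = 4, d = 9, a = ⌊(9 + 4)/9⌋ = 1; p/q = (1·47 + 28)/(1·5 + 3) = 75/8; p² − 88·q² = 5625 − 5632 = -7.
  k = 5: m = 5, d = 7, a = ⌊(9 + 5)/7⌋ = 2; p/q = (2·75 + 47)/(2·8 + 5) = 197/21; p² − 88·q² = 38809 − 38808 = 1.
  The first convergent with p² − 88·q² = 1 gives the fundamental solution (x₁, y₁) = (197, 21).
Step 2: Apply the recurrence (x_{n+1}, y_{n+1}) = (x₁x_n + 88y₁y_n, x₁y_n + y₁x_n) repeatedly.
  From (x_1, y_1) = (197, 21): x_2 = 197·197 + 88·21·21 = 77617; y_2 = 197·21 + 21·197 = 8274.
  From (x_2, y_2) = (77617, 8274): x_3 = 197·77617 + 88·21·8274 = 30580901; y_3 = 197·8274 + 21·77617 = 3259935.
Step 3: Verify x_3² - 88·y_3² = 935191505971801 - 935191505971800 = 1 (should be 1). ✓

(x_1, y_1) = (197, 21); (x_3, y_3) = (30580901, 3259935).


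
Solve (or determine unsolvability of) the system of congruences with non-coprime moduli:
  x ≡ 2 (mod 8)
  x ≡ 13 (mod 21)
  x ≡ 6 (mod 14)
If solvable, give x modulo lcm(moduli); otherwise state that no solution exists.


Moduli 8, 21, 14 are not pairwise coprime, so CRT works modulo lcm(m_i) when all pairwise compatibility conditions hold.
Pairwise compatibility: gcd(m_i, m_j) must divide a_i - a_j for every pair.
Merge one congruence at a time:
  Start: x ≡ 2 (mod 8).
  Combine with x ≡ 13 (mod 21): gcd(8, 21) = 1; 13 - 2 = 11, which IS divisible by 1, so compatible.
    Write x = 2 + 8·t and substitute into x ≡ 13 (mod 21): 8·t ≡ 13 − 2 = 11 (mod 21).
    The inverse of 8 mod 21 is 8 (since 8·8 = 64 = 3·21 + 1), so t ≡ 8·11 = 88 ≡ 4 (mod 21).
    Then x = 2 + 8·4 = 34, valid modulo lcm(8, 21) = 168: x ≡ 34 (mod 168).
  Combine with x ≡ 6 (mod 14): gcd(168, 14) = 14; 6 - 34 = -28, which IS divisible by 14, so compatible.
    Write x = 34 + 168·t and substitute into x ≡ 6 (mod 14): 168·t ≡ 6 − 34 = -28 (mod 14).
    Divide the congruence (and modulus) by g = 14: 12·t ≡ -2 (mod 1).
    Modulo 1 every t works; take t = 0.
    Then x = 34 + 168·0 = 34, valid modulo lcm(168, 14) = 168: x ≡ 34 (mod 168).
Verify: 34 mod 8 = 2, 34 mod 21 = 13, 34 mod 14 = 6.

x ≡ 34 (mod 168).


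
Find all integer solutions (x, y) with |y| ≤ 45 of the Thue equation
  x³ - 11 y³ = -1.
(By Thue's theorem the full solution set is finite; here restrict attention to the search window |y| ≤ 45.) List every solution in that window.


The equation is x³ - 11y³ = -1. For fixed y, x³ = 11·y³ − 1, so a solution requires the RHS to be a perfect cube.
Strategy: iterate y from -45 to 45, compute RHS = 11·y³ − 1, and check whether it is a (positive or negative) perfect cube.
Check small values of y:
  y = 0: RHS = -1 = (-1)³ ⇒ x = -1 works.
  y = 1: RHS = 10 is not a perfect cube.
  y = -1: RHS = -12 is not a perfect cube.
  y = 2: RHS = 87 is not a perfect cube.
  y = -2: RHS = -89 is not a perfect cube.
  y = 3: RHS = 296 is not a perfect cube.
  y = -3: RHS = -298 is not a perfect cube.
Continuing the search up to |y| = 45 finds no further solutions beyond those listed.
Collected solutions: (-1, 0).

Solutions (with |y| ≤ 45): (-1, 0).


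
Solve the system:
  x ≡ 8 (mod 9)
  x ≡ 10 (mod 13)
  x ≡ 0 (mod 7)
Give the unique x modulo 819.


Moduli 9, 13, 7 are pairwise coprime; by CRT there is a unique solution modulo M = 9 · 13 · 7 = 819.
Solve pairwise, accumulating the modulus:
  Start with x ≡ 8 (mod 9).
  Combine with x ≡ 10 (mod 13): since gcd(9, 13) = 1, we get a unique residue mod 117.
    Write x = 8 + 9·t and substitute into x ≡ 10 (mod 13): 9·t ≡ 10 − 8 = 2 (mod 13).
    The inverse of 9 mod 13 is 3 (since 9·3 = 27 = 2·13 + 1), so t ≡ 3·2 = 6 ≡ 6 (mod 13).
    Then x = 8 + 9·6 = 62, valid modulo lcm(9, 13) = 117: x ≡ 62 (mod 117).
  Combine with x ≡ 0 (mod 7): since gcd(117, 7) = 1, we get a unique residue mod 819.
    Write x = 62 + 117·t and substitute into x ≡ 0 (mod 7): 117·t ≡ 0 − 62 = -62 (mod 7).
    Reduce coefficients mod 7: 5·t ≡ 1 (mod 7).
    The inverse of 5 mod 7 is 3 (since 5·3 = 15 = 2·7 + 1), so t ≡ 3·1 = 3 ≡ 3 (mod 7).
    Then x = 62 + 117·3 = 413, valid modulo lcm(117, 7) = 819: x ≡ 413 (mod 819).
Verify: 413 mod 9 = 8 ✓, 413 mod 13 = 10 ✓, 413 mod 7 = 0 ✓.

x ≡ 413 (mod 819).
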